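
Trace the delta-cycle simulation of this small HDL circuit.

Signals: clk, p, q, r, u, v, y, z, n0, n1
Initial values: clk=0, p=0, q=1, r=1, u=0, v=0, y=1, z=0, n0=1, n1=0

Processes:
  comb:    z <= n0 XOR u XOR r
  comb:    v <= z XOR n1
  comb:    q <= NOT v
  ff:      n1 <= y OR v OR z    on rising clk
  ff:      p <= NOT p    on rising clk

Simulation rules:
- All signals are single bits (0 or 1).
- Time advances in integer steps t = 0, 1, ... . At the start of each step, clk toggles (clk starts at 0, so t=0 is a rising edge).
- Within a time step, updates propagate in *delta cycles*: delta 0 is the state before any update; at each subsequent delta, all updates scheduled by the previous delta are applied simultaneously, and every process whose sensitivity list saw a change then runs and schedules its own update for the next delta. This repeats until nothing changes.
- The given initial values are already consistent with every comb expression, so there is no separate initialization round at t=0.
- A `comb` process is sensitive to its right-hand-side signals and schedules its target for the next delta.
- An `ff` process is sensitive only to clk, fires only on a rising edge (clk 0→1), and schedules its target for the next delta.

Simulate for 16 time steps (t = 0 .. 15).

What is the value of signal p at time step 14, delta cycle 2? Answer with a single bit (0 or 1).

t0.Δ0 r=1 p=0 n0=1 y=1 v=0 u=0 clk=0 n1=0 z=0 q=1
t0.Δ1 r=1 p=0 n0=1 y=1 v=0 u=0 clk=1 n1=0 z=0 q=1
t0.Δ2 r=1 p=1 n0=1 y=1 v=0 u=0 clk=1 n1=1 z=0 q=1
t0.Δ3 r=1 p=1 n0=1 y=1 v=1 u=0 clk=1 n1=1 z=0 q=1
t0.Δ4 r=1 p=1 n0=1 y=1 v=1 u=0 clk=1 n1=1 z=0 q=0
t1.Δ0 r=1 p=1 n0=1 y=1 v=1 u=0 clk=1 n1=1 z=0 q=0
t1.Δ1 r=1 p=1 n0=1 y=1 v=1 u=0 clk=0 n1=1 z=0 q=0
t2.Δ0 r=1 p=1 n0=1 y=1 v=1 u=0 clk=0 n1=1 z=0 q=0
t2.Δ1 r=1 p=1 n0=1 y=1 v=1 u=0 clk=1 n1=1 z=0 q=0
t2.Δ2 r=1 p=0 n0=1 y=1 v=1 u=0 clk=1 n1=1 z=0 q=0
t3.Δ0 r=1 p=0 n0=1 y=1 v=1 u=0 clk=1 n1=1 z=0 q=0
t3.Δ1 r=1 p=0 n0=1 y=1 v=1 u=0 clk=0 n1=1 z=0 q=0
t4.Δ0 r=1 p=0 n0=1 y=1 v=1 u=0 clk=0 n1=1 z=0 q=0
t4.Δ1 r=1 p=0 n0=1 y=1 v=1 u=0 clk=1 n1=1 z=0 q=0
t4.Δ2 r=1 p=1 n0=1 y=1 v=1 u=0 clk=1 n1=1 z=0 q=0
t5.Δ0 r=1 p=1 n0=1 y=1 v=1 u=0 clk=1 n1=1 z=0 q=0
t5.Δ1 r=1 p=1 n0=1 y=1 v=1 u=0 clk=0 n1=1 z=0 q=0
t6.Δ0 r=1 p=1 n0=1 y=1 v=1 u=0 clk=0 n1=1 z=0 q=0
t6.Δ1 r=1 p=1 n0=1 y=1 v=1 u=0 clk=1 n1=1 z=0 q=0
t6.Δ2 r=1 p=0 n0=1 y=1 v=1 u=0 clk=1 n1=1 z=0 q=0
t7.Δ0 r=1 p=0 n0=1 y=1 v=1 u=0 clk=1 n1=1 z=0 q=0
t7.Δ1 r=1 p=0 n0=1 y=1 v=1 u=0 clk=0 n1=1 z=0 q=0
t8.Δ0 r=1 p=0 n0=1 y=1 v=1 u=0 clk=0 n1=1 z=0 q=0
t8.Δ1 r=1 p=0 n0=1 y=1 v=1 u=0 clk=1 n1=1 z=0 q=0
t8.Δ2 r=1 p=1 n0=1 y=1 v=1 u=0 clk=1 n1=1 z=0 q=0
t9.Δ0 r=1 p=1 n0=1 y=1 v=1 u=0 clk=1 n1=1 z=0 q=0
t9.Δ1 r=1 p=1 n0=1 y=1 v=1 u=0 clk=0 n1=1 z=0 q=0
t10.Δ0 r=1 p=1 n0=1 y=1 v=1 u=0 clk=0 n1=1 z=0 q=0
t10.Δ1 r=1 p=1 n0=1 y=1 v=1 u=0 clk=1 n1=1 z=0 q=0
t10.Δ2 r=1 p=0 n0=1 y=1 v=1 u=0 clk=1 n1=1 z=0 q=0
t11.Δ0 r=1 p=0 n0=1 y=1 v=1 u=0 clk=1 n1=1 z=0 q=0
t11.Δ1 r=1 p=0 n0=1 y=1 v=1 u=0 clk=0 n1=1 z=0 q=0
t12.Δ0 r=1 p=0 n0=1 y=1 v=1 u=0 clk=0 n1=1 z=0 q=0
t12.Δ1 r=1 p=0 n0=1 y=1 v=1 u=0 clk=1 n1=1 z=0 q=0
t12.Δ2 r=1 p=1 n0=1 y=1 v=1 u=0 clk=1 n1=1 z=0 q=0
t13.Δ0 r=1 p=1 n0=1 y=1 v=1 u=0 clk=1 n1=1 z=0 q=0
t13.Δ1 r=1 p=1 n0=1 y=1 v=1 u=0 clk=0 n1=1 z=0 q=0
t14.Δ0 r=1 p=1 n0=1 y=1 v=1 u=0 clk=0 n1=1 z=0 q=0
t14.Δ1 r=1 p=1 n0=1 y=1 v=1 u=0 clk=1 n1=1 z=0 q=0
t14.Δ2 r=1 p=0 n0=1 y=1 v=1 u=0 clk=1 n1=1 z=0 q=0
t15.Δ0 r=1 p=0 n0=1 y=1 v=1 u=0 clk=1 n1=1 z=0 q=0
t15.Δ1 r=1 p=0 n0=1 y=1 v=1 u=0 clk=0 n1=1 z=0 q=0

0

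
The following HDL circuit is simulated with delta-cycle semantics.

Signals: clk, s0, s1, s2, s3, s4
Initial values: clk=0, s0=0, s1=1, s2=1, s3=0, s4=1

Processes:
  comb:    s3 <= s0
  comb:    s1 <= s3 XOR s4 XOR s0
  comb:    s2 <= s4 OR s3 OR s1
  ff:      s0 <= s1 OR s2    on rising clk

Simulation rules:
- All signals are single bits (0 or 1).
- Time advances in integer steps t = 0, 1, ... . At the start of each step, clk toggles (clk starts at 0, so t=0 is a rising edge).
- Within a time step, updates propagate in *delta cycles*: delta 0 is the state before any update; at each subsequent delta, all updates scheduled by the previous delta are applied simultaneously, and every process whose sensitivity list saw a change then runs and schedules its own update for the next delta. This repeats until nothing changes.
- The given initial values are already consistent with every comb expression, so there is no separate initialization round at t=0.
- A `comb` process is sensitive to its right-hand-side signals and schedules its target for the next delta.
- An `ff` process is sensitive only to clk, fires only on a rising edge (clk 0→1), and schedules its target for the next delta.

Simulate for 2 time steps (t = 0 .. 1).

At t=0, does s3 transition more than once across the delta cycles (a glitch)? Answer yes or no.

no

t0.Δ0 s2=1 s3=0 clk=0 s4=1 s1=1 s0=0
t0.Δ1 s2=1 s3=0 clk=1 s4=1 s1=1 s0=0
t0.Δ2 s2=1 s3=0 clk=1 s4=1 s1=1 s0=1
t0.Δ3 s2=1 s3=1 clk=1 s4=1 s1=0 s0=1
t0.Δ4 s2=1 s3=1 clk=1 s4=1 s1=1 s0=1
t1.Δ0 s2=1 s3=1 clk=1 s4=1 s1=1 s0=1
t1.Δ1 s2=1 s3=1 clk=0 s4=1 s1=1 s0=1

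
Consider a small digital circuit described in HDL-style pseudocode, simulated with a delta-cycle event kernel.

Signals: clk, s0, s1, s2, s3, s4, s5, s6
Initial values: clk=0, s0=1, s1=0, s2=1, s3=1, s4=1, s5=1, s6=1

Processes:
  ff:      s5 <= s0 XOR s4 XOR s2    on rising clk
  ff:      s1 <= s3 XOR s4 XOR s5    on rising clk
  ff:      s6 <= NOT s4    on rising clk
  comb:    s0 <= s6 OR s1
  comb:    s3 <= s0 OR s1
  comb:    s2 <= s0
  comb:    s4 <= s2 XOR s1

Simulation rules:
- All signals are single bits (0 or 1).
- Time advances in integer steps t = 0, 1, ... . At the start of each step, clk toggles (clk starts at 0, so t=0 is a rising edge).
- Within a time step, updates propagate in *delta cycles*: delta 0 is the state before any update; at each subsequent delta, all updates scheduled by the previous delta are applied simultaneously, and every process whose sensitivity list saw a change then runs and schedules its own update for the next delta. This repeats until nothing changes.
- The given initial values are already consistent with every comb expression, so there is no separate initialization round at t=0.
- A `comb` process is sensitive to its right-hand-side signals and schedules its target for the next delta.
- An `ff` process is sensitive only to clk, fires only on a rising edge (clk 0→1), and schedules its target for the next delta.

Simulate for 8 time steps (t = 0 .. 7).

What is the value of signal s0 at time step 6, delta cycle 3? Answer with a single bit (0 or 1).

1

t=0 Δ0: s1=0 s2=1 s6=1 s4=1 s5=1 clk=0 s3=1 s0=1
  Δ1: clk:0→1
  Δ2: s1:0→1, s6:1→0
  Δ3: s4:1→0
  (3Δ to stable)
t=1 Δ0: s1=1 s2=1 s6=0 s4=0 s5=1 clk=1 s3=1 s0=1
  Δ1: clk:1→0
  (1Δ to stable)
t=2 Δ0: s1=1 s2=1 s6=0 s4=0 s5=1 clk=0 s3=1 s0=1
  Δ1: clk:0→1
  Δ2: s1:1→0, s6:0→1, s5:1→0
  Δ3: s4:0→1
  (3Δ to stable)
t=3 Δ0: s1=0 s2=1 s6=1 s4=1 s5=0 clk=1 s3=1 s0=1
  Δ1: clk:1→0
  (1Δ to stable)
t=4 Δ0: s1=0 s2=1 s6=1 s4=1 s5=0 clk=0 s3=1 s0=1
  Δ1: clk:0→1
  Δ2: s6:1→0, s5:0→1
  Δ3: s0:1→0
  Δ4: s2:1→0, s3:1→0
  Δ5: s4:1→0
  (5Δ to stable)
t=5 Δ0: s1=0 s2=0 s6=0 s4=0 s5=1 clk=1 s3=0 s0=0
  Δ1: clk:1→0
  (1Δ to stable)
t=6 Δ0: s1=0 s2=0 s6=0 s4=0 s5=1 clk=0 s3=0 s0=0
  Δ1: clk:0→1
  Δ2: s1:0→1, s6:0→1, s5:1→0
  Δ3: s4:0→1, s3:0→1, s0:0→1
  Δ4: s2:0→1
  Δ5: s4:1→0
  (5Δ to stable)
t=7 Δ0: s1=1 s2=1 s6=1 s4=0 s5=0 clk=1 s3=1 s0=1
  Δ1: clk:1→0
  (1Δ to stable)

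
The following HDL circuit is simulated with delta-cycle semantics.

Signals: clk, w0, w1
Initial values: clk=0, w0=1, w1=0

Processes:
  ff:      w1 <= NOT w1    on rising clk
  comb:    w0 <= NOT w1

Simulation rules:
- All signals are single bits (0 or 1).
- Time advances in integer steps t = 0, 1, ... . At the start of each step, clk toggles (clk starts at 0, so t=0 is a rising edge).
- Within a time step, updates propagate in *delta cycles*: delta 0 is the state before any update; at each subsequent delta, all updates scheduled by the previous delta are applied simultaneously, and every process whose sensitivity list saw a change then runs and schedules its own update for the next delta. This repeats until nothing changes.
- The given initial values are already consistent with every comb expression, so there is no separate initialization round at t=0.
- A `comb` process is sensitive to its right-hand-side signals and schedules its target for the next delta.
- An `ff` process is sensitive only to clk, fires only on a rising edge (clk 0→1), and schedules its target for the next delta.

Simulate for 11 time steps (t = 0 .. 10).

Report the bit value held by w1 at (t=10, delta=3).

[bits: w0,clk,w1]
t=0: Δ0=100 Δ1=110 Δ2=111 Δ3=011 | 3Δ
t=1: Δ0=011 Δ1=001 | 1Δ
t=2: Δ0=001 Δ1=011 Δ2=010 Δ3=110 | 3Δ
t=3: Δ0=110 Δ1=100 | 1Δ
t=4: Δ0=100 Δ1=110 Δ2=111 Δ3=011 | 3Δ
t=5: Δ0=011 Δ1=001 | 1Δ
t=6: Δ0=001 Δ1=011 Δ2=010 Δ3=110 | 3Δ
t=7: Δ0=110 Δ1=100 | 1Δ
t=8: Δ0=100 Δ1=110 Δ2=111 Δ3=011 | 3Δ
t=9: Δ0=011 Δ1=001 | 1Δ
t=10: Δ0=001 Δ1=011 Δ2=010 Δ3=110 | 3Δ

0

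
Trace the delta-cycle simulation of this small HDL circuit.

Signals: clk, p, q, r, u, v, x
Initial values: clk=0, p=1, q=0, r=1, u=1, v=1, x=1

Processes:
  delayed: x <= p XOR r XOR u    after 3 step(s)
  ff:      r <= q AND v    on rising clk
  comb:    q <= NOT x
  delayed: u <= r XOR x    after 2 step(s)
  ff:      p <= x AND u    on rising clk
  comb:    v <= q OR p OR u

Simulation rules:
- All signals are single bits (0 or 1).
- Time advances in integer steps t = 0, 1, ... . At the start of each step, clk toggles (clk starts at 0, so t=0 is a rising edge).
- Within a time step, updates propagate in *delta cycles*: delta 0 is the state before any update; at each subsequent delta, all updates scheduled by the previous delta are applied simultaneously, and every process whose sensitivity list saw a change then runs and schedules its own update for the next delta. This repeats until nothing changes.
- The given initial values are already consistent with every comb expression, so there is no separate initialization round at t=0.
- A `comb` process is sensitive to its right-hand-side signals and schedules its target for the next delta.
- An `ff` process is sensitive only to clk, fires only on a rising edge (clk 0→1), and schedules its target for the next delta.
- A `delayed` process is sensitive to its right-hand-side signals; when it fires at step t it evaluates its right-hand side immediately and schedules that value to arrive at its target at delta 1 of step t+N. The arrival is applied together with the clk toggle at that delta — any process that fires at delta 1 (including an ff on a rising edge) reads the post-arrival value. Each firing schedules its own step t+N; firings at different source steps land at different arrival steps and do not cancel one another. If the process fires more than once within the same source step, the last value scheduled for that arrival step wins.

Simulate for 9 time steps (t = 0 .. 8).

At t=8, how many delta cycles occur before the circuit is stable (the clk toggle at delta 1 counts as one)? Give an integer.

2

t=0 Δ0: u=1 clk=0 v=1 r=1 q=0 x=1 p=1
  Δ1: clk:0→1
  Δ2: r:1→0
  (2Δ to stable)
t=1 Δ0: u=1 clk=1 v=1 r=0 q=0 x=1 p=1
  Δ1: clk:1→0
  (1Δ to stable)
t=2 Δ0: u=1 clk=0 v=1 r=0 q=0 x=1 p=1
  Δ1: clk:0→1
  (1Δ to stable)
t=3 Δ0: u=1 clk=1 v=1 r=0 q=0 x=1 p=1
  Δ1: clk:1→0, x:1→0
  Δ2: q:0→1
  (2Δ to stable)
t=4 Δ0: u=1 clk=0 v=1 r=0 q=1 x=0 p=1
  Δ1: clk:0→1
  Δ2: r:0→1, p:1→0
  (2Δ to stable)
t=5 Δ0: u=1 clk=1 v=1 r=1 q=1 x=0 p=0
  Δ1: u:1→0, clk:1→0
  (1Δ to stable)
t=6 Δ0: u=0 clk=0 v=1 r=1 q=1 x=0 p=0
  Δ1: u:0→1, clk:0→1
  (1Δ to stable)
t=7 Δ0: u=1 clk=1 v=1 r=1 q=1 x=0 p=0
  Δ1: clk:1→0
  (1Δ to stable)
t=8 Δ0: u=1 clk=0 v=1 r=1 q=1 x=0 p=0
  Δ1: clk:0→1, x:0→1
  Δ2: q:1→0, p:0→1
  (2Δ to stable)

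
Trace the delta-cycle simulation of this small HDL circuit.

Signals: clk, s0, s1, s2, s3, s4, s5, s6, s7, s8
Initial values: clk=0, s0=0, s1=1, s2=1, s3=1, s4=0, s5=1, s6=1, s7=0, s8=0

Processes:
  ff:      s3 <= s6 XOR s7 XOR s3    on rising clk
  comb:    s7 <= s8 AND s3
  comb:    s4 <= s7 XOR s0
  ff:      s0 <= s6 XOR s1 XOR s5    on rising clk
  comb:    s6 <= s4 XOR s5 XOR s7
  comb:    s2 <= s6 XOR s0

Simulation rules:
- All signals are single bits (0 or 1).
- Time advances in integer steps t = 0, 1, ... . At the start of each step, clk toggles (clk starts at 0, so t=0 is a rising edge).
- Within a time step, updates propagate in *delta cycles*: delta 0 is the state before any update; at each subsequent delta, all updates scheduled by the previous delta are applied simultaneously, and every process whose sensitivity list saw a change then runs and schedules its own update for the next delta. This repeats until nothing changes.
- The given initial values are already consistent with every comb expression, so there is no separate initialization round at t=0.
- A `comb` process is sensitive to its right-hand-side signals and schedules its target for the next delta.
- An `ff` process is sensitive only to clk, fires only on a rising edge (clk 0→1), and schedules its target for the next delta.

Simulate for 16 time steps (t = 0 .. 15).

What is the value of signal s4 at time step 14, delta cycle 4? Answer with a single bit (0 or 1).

t=0 Δ0: s3=1 s1=1 s2=1 s6=1 s4=0 s7=0 s5=1 clk=0 s8=0 s0=0
  Δ1: clk:0→1
  Δ2: s3:1→0, s0:0→1
  Δ3: s2:1→0, s4:0→1
  Δ4: s6:1→0
  Δ5: s2:0→1
  (5Δ to stable)
t=1 Δ0: s3=0 s1=1 s2=1 s6=0 s4=1 s7=0 s5=1 clk=1 s8=0 s0=1
  Δ1: clk:1→0
  (1Δ to stable)
t=2 Δ0: s3=0 s1=1 s2=1 s6=0 s4=1 s7=0 s5=1 clk=0 s8=0 s0=1
  Δ1: clk:0→1
  Δ2: s0:1→0
  Δ3: s2:1→0, s4:1→0
  Δ4: s6:0→1
  Δ5: s2:0→1
  (5Δ to stable)
t=3 Δ0: s3=0 s1=1 s2=1 s6=1 s4=0 s7=0 s5=1 clk=1 s8=0 s0=0
  Δ1: clk:1→0
  (1Δ to stable)
t=4 Δ0: s3=0 s1=1 s2=1 s6=1 s4=0 s7=0 s5=1 clk=0 s8=0 s0=0
  Δ1: clk:0→1
  Δ2: s3:0→1, s0:0→1
  Δ3: s2:1→0, s4:0→1
  Δ4: s6:1→0
  Δ5: s2:0→1
  (5Δ to stable)
t=5 Δ0: s3=1 s1=1 s2=1 s6=0 s4=1 s7=0 s5=1 clk=1 s8=0 s0=1
  Δ1: clk:1→0
  (1Δ to stable)
t=6 Δ0: s3=1 s1=1 s2=1 s6=0 s4=1 s7=0 s5=1 clk=0 s8=0 s0=1
  Δ1: clk:0→1
  Δ2: s0:1→0
  Δ3: s2:1→0, s4:1→0
  Δ4: s6:0→1
  Δ5: s2:0→1
  (5Δ to stable)
t=7 Δ0: s3=1 s1=1 s2=1 s6=1 s4=0 s7=0 s5=1 clk=1 s8=0 s0=0
  Δ1: clk:1→0
  (1Δ to stable)
t=8 Δ0: s3=1 s1=1 s2=1 s6=1 s4=0 s7=0 s5=1 clk=0 s8=0 s0=0
  Δ1: clk:0→1
  Δ2: s3:1→0, s0:0→1
  Δ3: s2:1→0, s4:0→1
  Δ4: s6:1→0
  Δ5: s2:0→1
  (5Δ to stable)
t=9 Δ0: s3=0 s1=1 s2=1 s6=0 s4=1 s7=0 s5=1 clk=1 s8=0 s0=1
  Δ1: clk:1→0
  (1Δ to stable)
t=10 Δ0: s3=0 s1=1 s2=1 s6=0 s4=1 s7=0 s5=1 clk=0 s8=0 s0=1
  Δ1: clk:0→1
  Δ2: s0:1→0
  Δ3: s2:1→0, s4:1→0
  Δ4: s6:0→1
  Δ5: s2:0→1
  (5Δ to stable)
t=11 Δ0: s3=0 s1=1 s2=1 s6=1 s4=0 s7=0 s5=1 clk=1 s8=0 s0=0
  Δ1: clk:1→0
  (1Δ to stable)
t=12 Δ0: s3=0 s1=1 s2=1 s6=1 s4=0 s7=0 s5=1 clk=0 s8=0 s0=0
  Δ1: clk:0→1
  Δ2: s3:0→1, s0:0→1
  Δ3: s2:1→0, s4:0→1
  Δ4: s6:1→0
  Δ5: s2:0→1
  (5Δ to stable)
t=13 Δ0: s3=1 s1=1 s2=1 s6=0 s4=1 s7=0 s5=1 clk=1 s8=0 s0=1
  Δ1: clk:1→0
  (1Δ to stable)
t=14 Δ0: s3=1 s1=1 s2=1 s6=0 s4=1 s7=0 s5=1 clk=0 s8=0 s0=1
  Δ1: clk:0→1
  Δ2: s0:1→0
  Δ3: s2:1→0, s4:1→0
  Δ4: s6:0→1
  Δ5: s2:0→1
  (5Δ to stable)
t=15 Δ0: s3=1 s1=1 s2=1 s6=1 s4=0 s7=0 s5=1 clk=1 s8=0 s0=0
  Δ1: clk:1→0
  (1Δ to stable)

0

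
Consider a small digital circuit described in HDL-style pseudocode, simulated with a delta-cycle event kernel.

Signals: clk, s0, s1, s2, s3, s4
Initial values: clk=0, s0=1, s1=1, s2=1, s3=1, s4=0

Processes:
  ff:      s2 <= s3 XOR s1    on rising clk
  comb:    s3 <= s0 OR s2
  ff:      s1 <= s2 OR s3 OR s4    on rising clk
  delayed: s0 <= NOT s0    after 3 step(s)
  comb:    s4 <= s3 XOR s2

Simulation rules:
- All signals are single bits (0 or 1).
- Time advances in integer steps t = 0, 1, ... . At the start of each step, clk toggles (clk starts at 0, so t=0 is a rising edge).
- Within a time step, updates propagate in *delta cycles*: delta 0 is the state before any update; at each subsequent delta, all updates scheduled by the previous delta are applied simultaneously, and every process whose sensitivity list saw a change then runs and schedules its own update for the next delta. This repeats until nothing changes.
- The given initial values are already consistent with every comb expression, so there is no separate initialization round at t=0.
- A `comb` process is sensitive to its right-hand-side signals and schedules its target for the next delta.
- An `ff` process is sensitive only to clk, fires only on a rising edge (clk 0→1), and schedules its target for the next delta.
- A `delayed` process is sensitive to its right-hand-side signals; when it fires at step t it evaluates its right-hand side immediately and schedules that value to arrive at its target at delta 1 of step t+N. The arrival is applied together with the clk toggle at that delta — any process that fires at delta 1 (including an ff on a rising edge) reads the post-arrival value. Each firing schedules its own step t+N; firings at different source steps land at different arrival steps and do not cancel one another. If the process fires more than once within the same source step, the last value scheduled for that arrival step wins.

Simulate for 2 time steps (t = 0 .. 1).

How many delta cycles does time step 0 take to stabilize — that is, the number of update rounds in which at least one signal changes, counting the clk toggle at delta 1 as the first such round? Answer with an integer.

t=0 Δ0: s3=1 s0=1 s1=1 clk=0 s2=1 s4=0
  Δ1: clk:0→1
  Δ2: s2:1→0
  Δ3: s4:0→1
  (3Δ to stable)
t=1 Δ0: s3=1 s0=1 s1=1 clk=1 s2=0 s4=1
  Δ1: clk:1→0
  (1Δ to stable)

3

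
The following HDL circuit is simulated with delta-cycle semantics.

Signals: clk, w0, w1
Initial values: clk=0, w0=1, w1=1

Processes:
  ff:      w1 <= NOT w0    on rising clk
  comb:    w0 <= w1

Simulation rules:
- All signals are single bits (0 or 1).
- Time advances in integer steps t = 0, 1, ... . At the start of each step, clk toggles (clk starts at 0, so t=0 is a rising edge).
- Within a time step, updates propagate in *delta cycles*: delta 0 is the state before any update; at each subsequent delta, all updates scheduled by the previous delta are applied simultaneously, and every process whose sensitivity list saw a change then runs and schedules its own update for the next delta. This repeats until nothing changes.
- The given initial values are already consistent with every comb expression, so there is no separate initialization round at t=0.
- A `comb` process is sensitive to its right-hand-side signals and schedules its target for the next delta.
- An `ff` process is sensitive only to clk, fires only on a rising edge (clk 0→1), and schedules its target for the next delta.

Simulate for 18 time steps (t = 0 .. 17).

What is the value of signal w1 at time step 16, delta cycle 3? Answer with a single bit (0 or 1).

t0.Δ0 clk=0 w0=1 w1=1
t0.Δ1 clk=1 w0=1 w1=1
t0.Δ2 clk=1 w0=1 w1=0
t0.Δ3 clk=1 w0=0 w1=0
t1.Δ0 clk=1 w0=0 w1=0
t1.Δ1 clk=0 w0=0 w1=0
t2.Δ0 clk=0 w0=0 w1=0
t2.Δ1 clk=1 w0=0 w1=0
t2.Δ2 clk=1 w0=0 w1=1
t2.Δ3 clk=1 w0=1 w1=1
t3.Δ0 clk=1 w0=1 w1=1
t3.Δ1 clk=0 w0=1 w1=1
t4.Δ0 clk=0 w0=1 w1=1
t4.Δ1 clk=1 w0=1 w1=1
t4.Δ2 clk=1 w0=1 w1=0
t4.Δ3 clk=1 w0=0 w1=0
t5.Δ0 clk=1 w0=0 w1=0
t5.Δ1 clk=0 w0=0 w1=0
t6.Δ0 clk=0 w0=0 w1=0
t6.Δ1 clk=1 w0=0 w1=0
t6.Δ2 clk=1 w0=0 w1=1
t6.Δ3 clk=1 w0=1 w1=1
t7.Δ0 clk=1 w0=1 w1=1
t7.Δ1 clk=0 w0=1 w1=1
t8.Δ0 clk=0 w0=1 w1=1
t8.Δ1 clk=1 w0=1 w1=1
t8.Δ2 clk=1 w0=1 w1=0
t8.Δ3 clk=1 w0=0 w1=0
t9.Δ0 clk=1 w0=0 w1=0
t9.Δ1 clk=0 w0=0 w1=0
t10.Δ0 clk=0 w0=0 w1=0
t10.Δ1 clk=1 w0=0 w1=0
t10.Δ2 clk=1 w0=0 w1=1
t10.Δ3 clk=1 w0=1 w1=1
t11.Δ0 clk=1 w0=1 w1=1
t11.Δ1 clk=0 w0=1 w1=1
t12.Δ0 clk=0 w0=1 w1=1
t12.Δ1 clk=1 w0=1 w1=1
t12.Δ2 clk=1 w0=1 w1=0
t12.Δ3 clk=1 w0=0 w1=0
t13.Δ0 clk=1 w0=0 w1=0
t13.Δ1 clk=0 w0=0 w1=0
t14.Δ0 clk=0 w0=0 w1=0
t14.Δ1 clk=1 w0=0 w1=0
t14.Δ2 clk=1 w0=0 w1=1
t14.Δ3 clk=1 w0=1 w1=1
t15.Δ0 clk=1 w0=1 w1=1
t15.Δ1 clk=0 w0=1 w1=1
t16.Δ0 clk=0 w0=1 w1=1
t16.Δ1 clk=1 w0=1 w1=1
t16.Δ2 clk=1 w0=1 w1=0
t16.Δ3 clk=1 w0=0 w1=0
t17.Δ0 clk=1 w0=0 w1=0
t17.Δ1 clk=0 w0=0 w1=0

0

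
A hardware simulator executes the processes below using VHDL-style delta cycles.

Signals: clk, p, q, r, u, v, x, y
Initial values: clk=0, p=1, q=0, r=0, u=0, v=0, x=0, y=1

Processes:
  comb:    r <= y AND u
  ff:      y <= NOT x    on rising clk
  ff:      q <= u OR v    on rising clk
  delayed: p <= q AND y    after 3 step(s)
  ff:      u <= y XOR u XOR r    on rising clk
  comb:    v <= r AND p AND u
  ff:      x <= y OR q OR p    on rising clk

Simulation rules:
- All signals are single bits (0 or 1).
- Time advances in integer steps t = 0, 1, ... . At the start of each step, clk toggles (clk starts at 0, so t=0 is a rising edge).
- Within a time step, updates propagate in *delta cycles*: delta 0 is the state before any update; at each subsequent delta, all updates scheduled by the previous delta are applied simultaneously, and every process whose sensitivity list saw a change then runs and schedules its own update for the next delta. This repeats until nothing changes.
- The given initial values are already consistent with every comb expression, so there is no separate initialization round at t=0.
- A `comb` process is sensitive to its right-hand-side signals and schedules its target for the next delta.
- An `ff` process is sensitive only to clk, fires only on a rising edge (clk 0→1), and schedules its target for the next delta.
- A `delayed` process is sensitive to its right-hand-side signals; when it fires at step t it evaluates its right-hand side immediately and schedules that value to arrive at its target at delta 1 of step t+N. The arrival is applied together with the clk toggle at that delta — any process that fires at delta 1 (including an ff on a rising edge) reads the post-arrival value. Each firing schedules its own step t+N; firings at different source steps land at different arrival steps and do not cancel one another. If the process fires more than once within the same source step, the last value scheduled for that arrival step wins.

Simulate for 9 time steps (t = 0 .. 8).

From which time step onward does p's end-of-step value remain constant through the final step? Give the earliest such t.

t=0 Δ0: p=1 r=0 u=0 y=1 x=0 q=0 v=0 clk=0
  Δ1: clk:0→1
  Δ2: u:0→1, x:0→1
  Δ3: r:0→1
  Δ4: v:0→1
  (4Δ to stable)
t=1 Δ0: p=1 r=1 u=1 y=1 x=1 q=0 v=1 clk=1
  Δ1: clk:1→0
  (1Δ to stable)
t=2 Δ0: p=1 r=1 u=1 y=1 x=1 q=0 v=1 clk=0
  Δ1: clk:0→1
  Δ2: y:1→0, q:0→1
  Δ3: r:1→0
  Δ4: v:1→0
  (4Δ to stable)
t=3 Δ0: p=1 r=0 u=1 y=0 x=1 q=1 v=0 clk=1
  Δ1: clk:1→0
  (1Δ to stable)
t=4 Δ0: p=1 r=0 u=1 y=0 x=1 q=1 v=0 clk=0
  Δ1: clk:0→1
  (1Δ to stable)
t=5 Δ0: p=1 r=0 u=1 y=0 x=1 q=1 v=0 clk=1
  Δ1: p:1→0, clk:1→0
  (1Δ to stable)
t=6 Δ0: p=0 r=0 u=1 y=0 x=1 q=1 v=0 clk=0
  Δ1: clk:0→1
  (1Δ to stable)
t=7 Δ0: p=0 r=0 u=1 y=0 x=1 q=1 v=0 clk=1
  Δ1: clk:1→0
  (1Δ to stable)
t=8 Δ0: p=0 r=0 u=1 y=0 x=1 q=1 v=0 clk=0
  Δ1: clk:0→1
  (1Δ to stable)

5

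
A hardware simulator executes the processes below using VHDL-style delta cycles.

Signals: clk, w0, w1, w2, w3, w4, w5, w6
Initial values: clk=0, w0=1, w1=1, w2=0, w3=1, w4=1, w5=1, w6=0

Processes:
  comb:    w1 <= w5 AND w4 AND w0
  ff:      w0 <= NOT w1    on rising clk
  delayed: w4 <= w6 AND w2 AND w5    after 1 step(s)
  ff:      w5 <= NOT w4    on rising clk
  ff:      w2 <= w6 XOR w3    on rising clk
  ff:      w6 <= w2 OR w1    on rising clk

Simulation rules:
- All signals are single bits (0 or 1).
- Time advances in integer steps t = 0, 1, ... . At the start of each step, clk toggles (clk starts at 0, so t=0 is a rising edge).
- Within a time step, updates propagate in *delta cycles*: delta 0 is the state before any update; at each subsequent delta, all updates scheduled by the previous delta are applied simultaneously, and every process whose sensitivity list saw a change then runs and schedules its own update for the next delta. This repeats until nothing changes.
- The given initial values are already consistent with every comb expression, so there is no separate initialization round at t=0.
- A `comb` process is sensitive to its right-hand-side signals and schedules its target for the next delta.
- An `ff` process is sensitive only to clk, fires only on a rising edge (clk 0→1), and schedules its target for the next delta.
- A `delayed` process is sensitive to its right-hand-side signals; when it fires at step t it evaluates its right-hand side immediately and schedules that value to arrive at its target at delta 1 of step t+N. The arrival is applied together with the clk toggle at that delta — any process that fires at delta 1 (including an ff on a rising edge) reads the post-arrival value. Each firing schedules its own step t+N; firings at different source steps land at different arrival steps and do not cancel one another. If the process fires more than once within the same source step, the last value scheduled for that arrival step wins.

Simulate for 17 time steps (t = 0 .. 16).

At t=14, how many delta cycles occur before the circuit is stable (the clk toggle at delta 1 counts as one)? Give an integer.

t0.Δ0 w2=0 clk=0 w0=1 w4=1 w6=0 w3=1 w1=1 w5=1
t0.Δ1 w2=0 clk=1 w0=1 w4=1 w6=0 w3=1 w1=1 w5=1
t0.Δ2 w2=1 clk=1 w0=0 w4=1 w6=1 w3=1 w1=1 w5=0
t0.Δ3 w2=1 clk=1 w0=0 w4=1 w6=1 w3=1 w1=0 w5=0
t1.Δ0 w2=1 clk=1 w0=0 w4=1 w6=1 w3=1 w1=0 w5=0
t1.Δ1 w2=1 clk=0 w0=0 w4=0 w6=1 w3=1 w1=0 w5=0
t2.Δ0 w2=1 clk=0 w0=0 w4=0 w6=1 w3=1 w1=0 w5=0
t2.Δ1 w2=1 clk=1 w0=0 w4=0 w6=1 w3=1 w1=0 w5=0
t2.Δ2 w2=0 clk=1 w0=1 w4=0 w6=1 w3=1 w1=0 w5=1
t3.Δ0 w2=0 clk=1 w0=1 w4=0 w6=1 w3=1 w1=0 w5=1
t3.Δ1 w2=0 clk=0 w0=1 w4=0 w6=1 w3=1 w1=0 w5=1
t4.Δ0 w2=0 clk=0 w0=1 w4=0 w6=1 w3=1 w1=0 w5=1
t4.Δ1 w2=0 clk=1 w0=1 w4=0 w6=1 w3=1 w1=0 w5=1
t4.Δ2 w2=0 clk=1 w0=1 w4=0 w6=0 w3=1 w1=0 w5=1
t5.Δ0 w2=0 clk=1 w0=1 w4=0 w6=0 w3=1 w1=0 w5=1
t5.Δ1 w2=0 clk=0 w0=1 w4=0 w6=0 w3=1 w1=0 w5=1
t6.Δ0 w2=0 clk=0 w0=1 w4=0 w6=0 w3=1 w1=0 w5=1
t6.Δ1 w2=0 clk=1 w0=1 w4=0 w6=0 w3=1 w1=0 w5=1
t6.Δ2 w2=1 clk=1 w0=1 w4=0 w6=0 w3=1 w1=0 w5=1
t7.Δ0 w2=1 clk=1 w0=1 w4=0 w6=0 w3=1 w1=0 w5=1
t7.Δ1 w2=1 clk=0 w0=1 w4=0 w6=0 w3=1 w1=0 w5=1
t8.Δ0 w2=1 clk=0 w0=1 w4=0 w6=0 w3=1 w1=0 w5=1
t8.Δ1 w2=1 clk=1 w0=1 w4=0 w6=0 w3=1 w1=0 w5=1
t8.Δ2 w2=1 clk=1 w0=1 w4=0 w6=1 w3=1 w1=0 w5=1
t9.Δ0 w2=1 clk=1 w0=1 w4=0 w6=1 w3=1 w1=0 w5=1
t9.Δ1 w2=1 clk=0 w0=1 w4=1 w6=1 w3=1 w1=0 w5=1
t9.Δ2 w2=1 clk=0 w0=1 w4=1 w6=1 w3=1 w1=1 w5=1
t10.Δ0 w2=1 clk=0 w0=1 w4=1 w6=1 w3=1 w1=1 w5=1
t10.Δ1 w2=1 clk=1 w0=1 w4=1 w6=1 w3=1 w1=1 w5=1
t10.Δ2 w2=0 clk=1 w0=0 w4=1 w6=1 w3=1 w1=1 w5=0
t10.Δ3 w2=0 clk=1 w0=0 w4=1 w6=1 w3=1 w1=0 w5=0
t11.Δ0 w2=0 clk=1 w0=0 w4=1 w6=1 w3=1 w1=0 w5=0
t11.Δ1 w2=0 clk=0 w0=0 w4=0 w6=1 w3=1 w1=0 w5=0
t12.Δ0 w2=0 clk=0 w0=0 w4=0 w6=1 w3=1 w1=0 w5=0
t12.Δ1 w2=0 clk=1 w0=0 w4=0 w6=1 w3=1 w1=0 w5=0
t12.Δ2 w2=0 clk=1 w0=1 w4=0 w6=0 w3=1 w1=0 w5=1
t13.Δ0 w2=0 clk=1 w0=1 w4=0 w6=0 w3=1 w1=0 w5=1
t13.Δ1 w2=0 clk=0 w0=1 w4=0 w6=0 w3=1 w1=0 w5=1
t14.Δ0 w2=0 clk=0 w0=1 w4=0 w6=0 w3=1 w1=0 w5=1
t14.Δ1 w2=0 clk=1 w0=1 w4=0 w6=0 w3=1 w1=0 w5=1
t14.Δ2 w2=1 clk=1 w0=1 w4=0 w6=0 w3=1 w1=0 w5=1
t15.Δ0 w2=1 clk=1 w0=1 w4=0 w6=0 w3=1 w1=0 w5=1
t15.Δ1 w2=1 clk=0 w0=1 w4=0 w6=0 w3=1 w1=0 w5=1
t16.Δ0 w2=1 clk=0 w0=1 w4=0 w6=0 w3=1 w1=0 w5=1
t16.Δ1 w2=1 clk=1 w0=1 w4=0 w6=0 w3=1 w1=0 w5=1
t16.Δ2 w2=1 clk=1 w0=1 w4=0 w6=1 w3=1 w1=0 w5=1

2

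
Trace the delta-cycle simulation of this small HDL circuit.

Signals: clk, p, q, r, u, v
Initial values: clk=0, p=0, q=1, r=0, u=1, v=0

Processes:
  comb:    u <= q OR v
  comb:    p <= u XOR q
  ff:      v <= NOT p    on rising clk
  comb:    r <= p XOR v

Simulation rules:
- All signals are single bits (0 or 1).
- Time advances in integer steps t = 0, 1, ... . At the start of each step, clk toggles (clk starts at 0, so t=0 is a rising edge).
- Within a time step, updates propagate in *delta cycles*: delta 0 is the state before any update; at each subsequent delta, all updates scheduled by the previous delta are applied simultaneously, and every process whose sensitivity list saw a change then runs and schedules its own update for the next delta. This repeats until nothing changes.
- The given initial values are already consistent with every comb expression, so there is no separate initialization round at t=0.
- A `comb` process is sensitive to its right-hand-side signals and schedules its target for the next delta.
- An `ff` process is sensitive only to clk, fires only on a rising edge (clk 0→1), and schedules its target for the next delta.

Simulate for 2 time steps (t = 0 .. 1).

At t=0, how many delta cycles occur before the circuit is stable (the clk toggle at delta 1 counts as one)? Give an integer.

3

t0.Δ0 q=1 clk=0 u=1 r=0 v=0 p=0
t0.Δ1 q=1 clk=1 u=1 r=0 v=0 p=0
t0.Δ2 q=1 clk=1 u=1 r=0 v=1 p=0
t0.Δ3 q=1 clk=1 u=1 r=1 v=1 p=0
t1.Δ0 q=1 clk=1 u=1 r=1 v=1 p=0
t1.Δ1 q=1 clk=0 u=1 r=1 v=1 p=0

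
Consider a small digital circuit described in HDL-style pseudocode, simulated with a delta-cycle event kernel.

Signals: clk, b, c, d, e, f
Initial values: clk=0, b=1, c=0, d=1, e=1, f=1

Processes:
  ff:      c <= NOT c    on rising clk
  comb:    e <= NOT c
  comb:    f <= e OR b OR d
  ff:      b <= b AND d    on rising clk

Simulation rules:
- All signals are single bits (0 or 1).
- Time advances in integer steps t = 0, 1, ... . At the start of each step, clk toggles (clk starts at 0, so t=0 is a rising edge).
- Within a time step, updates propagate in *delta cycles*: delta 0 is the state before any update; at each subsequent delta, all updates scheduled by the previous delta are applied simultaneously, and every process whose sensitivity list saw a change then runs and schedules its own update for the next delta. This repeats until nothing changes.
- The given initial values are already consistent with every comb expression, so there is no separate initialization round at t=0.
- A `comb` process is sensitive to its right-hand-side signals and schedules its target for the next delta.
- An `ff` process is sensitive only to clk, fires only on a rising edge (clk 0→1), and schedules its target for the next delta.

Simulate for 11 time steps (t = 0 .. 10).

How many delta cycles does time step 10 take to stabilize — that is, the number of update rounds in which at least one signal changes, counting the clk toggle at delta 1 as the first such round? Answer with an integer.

3

t=0 Δ0: d=1 b=1 c=0 e=1 clk=0 f=1
  Δ1: clk:0→1
  Δ2: c:0→1
  Δ3: e:1→0
  (3Δ to stable)
t=1 Δ0: d=1 b=1 c=1 e=0 clk=1 f=1
  Δ1: clk:1→0
  (1Δ to stable)
t=2 Δ0: d=1 b=1 c=1 e=0 clk=0 f=1
  Δ1: clk:0→1
  Δ2: c:1→0
  Δ3: e:0→1
  (3Δ to stable)
t=3 Δ0: d=1 b=1 c=0 e=1 clk=1 f=1
  Δ1: clk:1→0
  (1Δ to stable)
t=4 Δ0: d=1 b=1 c=0 e=1 clk=0 f=1
  Δ1: clk:0→1
  Δ2: c:0→1
  Δ3: e:1→0
  (3Δ to stable)
t=5 Δ0: d=1 b=1 c=1 e=0 clk=1 f=1
  Δ1: clk:1→0
  (1Δ to stable)
t=6 Δ0: d=1 b=1 c=1 e=0 clk=0 f=1
  Δ1: clk:0→1
  Δ2: c:1→0
  Δ3: e:0→1
  (3Δ to stable)
t=7 Δ0: d=1 b=1 c=0 e=1 clk=1 f=1
  Δ1: clk:1→0
  (1Δ to stable)
t=8 Δ0: d=1 b=1 c=0 e=1 clk=0 f=1
  Δ1: clk:0→1
  Δ2: c:0→1
  Δ3: e:1→0
  (3Δ to stable)
t=9 Δ0: d=1 b=1 c=1 e=0 clk=1 f=1
  Δ1: clk:1→0
  (1Δ to stable)
t=10 Δ0: d=1 b=1 c=1 e=0 clk=0 f=1
  Δ1: clk:0→1
  Δ2: c:1→0
  Δ3: e:0→1
  (3Δ to stable)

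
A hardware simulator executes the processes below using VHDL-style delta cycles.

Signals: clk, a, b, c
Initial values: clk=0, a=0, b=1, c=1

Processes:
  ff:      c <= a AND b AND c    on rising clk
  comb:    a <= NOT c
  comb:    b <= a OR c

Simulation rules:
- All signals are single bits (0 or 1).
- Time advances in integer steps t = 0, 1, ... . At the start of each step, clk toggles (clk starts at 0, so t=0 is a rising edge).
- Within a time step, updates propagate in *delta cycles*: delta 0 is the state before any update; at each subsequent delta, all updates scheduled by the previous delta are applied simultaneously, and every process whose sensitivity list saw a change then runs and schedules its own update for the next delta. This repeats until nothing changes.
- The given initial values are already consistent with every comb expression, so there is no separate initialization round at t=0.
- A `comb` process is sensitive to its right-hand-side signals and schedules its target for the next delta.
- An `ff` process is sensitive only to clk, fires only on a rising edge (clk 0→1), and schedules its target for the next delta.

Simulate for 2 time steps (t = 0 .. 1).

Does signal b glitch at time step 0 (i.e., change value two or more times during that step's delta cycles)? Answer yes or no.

t0.Δ0 b=1 clk=0 a=0 c=1
t0.Δ1 b=1 clk=1 a=0 c=1
t0.Δ2 b=1 clk=1 a=0 c=0
t0.Δ3 b=0 clk=1 a=1 c=0
t0.Δ4 b=1 clk=1 a=1 c=0
t1.Δ0 b=1 clk=1 a=1 c=0
t1.Δ1 b=1 clk=0 a=1 c=0

yes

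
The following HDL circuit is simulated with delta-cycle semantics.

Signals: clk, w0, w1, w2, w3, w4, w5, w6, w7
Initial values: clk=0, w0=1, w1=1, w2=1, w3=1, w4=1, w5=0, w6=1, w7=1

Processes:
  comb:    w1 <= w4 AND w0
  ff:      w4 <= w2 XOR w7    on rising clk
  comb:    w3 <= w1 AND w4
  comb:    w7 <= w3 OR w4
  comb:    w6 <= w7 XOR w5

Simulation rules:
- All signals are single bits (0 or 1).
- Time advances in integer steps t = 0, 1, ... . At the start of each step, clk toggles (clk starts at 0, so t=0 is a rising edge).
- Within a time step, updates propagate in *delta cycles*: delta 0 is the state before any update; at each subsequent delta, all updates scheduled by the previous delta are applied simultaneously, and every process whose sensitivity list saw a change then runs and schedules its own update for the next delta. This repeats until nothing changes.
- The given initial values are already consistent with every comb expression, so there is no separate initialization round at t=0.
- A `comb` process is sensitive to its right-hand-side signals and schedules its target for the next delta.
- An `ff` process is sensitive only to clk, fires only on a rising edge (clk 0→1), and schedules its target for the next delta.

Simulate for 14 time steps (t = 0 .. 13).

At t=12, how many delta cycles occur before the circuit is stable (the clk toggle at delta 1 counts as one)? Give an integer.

5

[bits: w7,w4,clk,w3,w1,w5,w2,w6,w0]
t=0: Δ0=110110111 Δ1=111110111 Δ2=101110111 Δ3=101000111 Δ4=001000111 Δ5=001000101 | 5Δ
t=1: Δ0=001000101 Δ1=000000101 | 1Δ
t=2: Δ0=000000101 Δ1=001000101 Δ2=011000101 Δ3=111010101 Δ4=111110111 | 4Δ
t=3: Δ0=111110111 Δ1=110110111 | 1Δ
t=4: Δ0=110110111 Δ1=111110111 Δ2=101110111 Δ3=101000111 Δ4=001000111 Δ5=001000101 | 5Δ
t=5: Δ0=001000101 Δ1=000000101 | 1Δ
t=6: Δ0=000000101 Δ1=001000101 Δ2=011000101 Δ3=111010101 Δ4=111110111 | 4Δ
t=7: Δ0=111110111 Δ1=110110111 | 1Δ
t=8: Δ0=110110111 Δ1=111110111 Δ2=101110111 Δ3=101000111 Δ4=001000111 Δ5=001000101 | 5Δ
t=9: Δ0=001000101 Δ1=000000101 | 1Δ
t=10: Δ0=000000101 Δ1=001000101 Δ2=011000101 Δ3=111010101 Δ4=111110111 | 4Δ
t=11: Δ0=111110111 Δ1=110110111 | 1Δ
t=12: Δ0=110110111 Δ1=111110111 Δ2=101110111 Δ3=101000111 Δ4=001000111 Δ5=001000101 | 5Δ
t=13: Δ0=001000101 Δ1=000000101 | 1Δ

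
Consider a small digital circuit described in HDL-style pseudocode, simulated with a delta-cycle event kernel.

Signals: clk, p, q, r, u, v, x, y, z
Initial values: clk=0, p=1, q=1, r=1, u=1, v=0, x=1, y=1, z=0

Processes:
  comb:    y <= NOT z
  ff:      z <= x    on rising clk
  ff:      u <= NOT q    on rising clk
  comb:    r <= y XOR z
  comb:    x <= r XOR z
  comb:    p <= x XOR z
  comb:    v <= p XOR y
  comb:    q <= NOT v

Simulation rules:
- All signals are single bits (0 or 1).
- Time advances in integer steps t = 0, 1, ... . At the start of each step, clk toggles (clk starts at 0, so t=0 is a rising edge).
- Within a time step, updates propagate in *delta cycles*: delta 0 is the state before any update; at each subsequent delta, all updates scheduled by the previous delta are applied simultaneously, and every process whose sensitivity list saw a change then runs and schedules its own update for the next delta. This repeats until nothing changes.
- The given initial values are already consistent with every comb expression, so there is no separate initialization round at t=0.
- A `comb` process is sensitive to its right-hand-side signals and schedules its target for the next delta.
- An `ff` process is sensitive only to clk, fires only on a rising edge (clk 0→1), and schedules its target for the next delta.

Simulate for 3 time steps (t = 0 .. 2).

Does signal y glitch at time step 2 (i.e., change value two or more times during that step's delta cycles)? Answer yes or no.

no

[bits: u,clk,p,y,r,z,x,v,q]
t=0: Δ0=101110101 Δ1=111110101 Δ2=011111101 Δ3=010001001 Δ4=011011101 Δ5=010011011 Δ6=011011000 Δ7=011011011 Δ8=011011010 | 8Δ
t=1: Δ0=011011010 Δ1=001011010 | 1Δ
t=2: Δ0=001011010 Δ1=011011010 Δ2=111010010 Δ3=110100110 Δ4=111110010 Δ5=110110100 Δ6=111110111 Δ7=111110100 Δ8=111110101 | 8Δ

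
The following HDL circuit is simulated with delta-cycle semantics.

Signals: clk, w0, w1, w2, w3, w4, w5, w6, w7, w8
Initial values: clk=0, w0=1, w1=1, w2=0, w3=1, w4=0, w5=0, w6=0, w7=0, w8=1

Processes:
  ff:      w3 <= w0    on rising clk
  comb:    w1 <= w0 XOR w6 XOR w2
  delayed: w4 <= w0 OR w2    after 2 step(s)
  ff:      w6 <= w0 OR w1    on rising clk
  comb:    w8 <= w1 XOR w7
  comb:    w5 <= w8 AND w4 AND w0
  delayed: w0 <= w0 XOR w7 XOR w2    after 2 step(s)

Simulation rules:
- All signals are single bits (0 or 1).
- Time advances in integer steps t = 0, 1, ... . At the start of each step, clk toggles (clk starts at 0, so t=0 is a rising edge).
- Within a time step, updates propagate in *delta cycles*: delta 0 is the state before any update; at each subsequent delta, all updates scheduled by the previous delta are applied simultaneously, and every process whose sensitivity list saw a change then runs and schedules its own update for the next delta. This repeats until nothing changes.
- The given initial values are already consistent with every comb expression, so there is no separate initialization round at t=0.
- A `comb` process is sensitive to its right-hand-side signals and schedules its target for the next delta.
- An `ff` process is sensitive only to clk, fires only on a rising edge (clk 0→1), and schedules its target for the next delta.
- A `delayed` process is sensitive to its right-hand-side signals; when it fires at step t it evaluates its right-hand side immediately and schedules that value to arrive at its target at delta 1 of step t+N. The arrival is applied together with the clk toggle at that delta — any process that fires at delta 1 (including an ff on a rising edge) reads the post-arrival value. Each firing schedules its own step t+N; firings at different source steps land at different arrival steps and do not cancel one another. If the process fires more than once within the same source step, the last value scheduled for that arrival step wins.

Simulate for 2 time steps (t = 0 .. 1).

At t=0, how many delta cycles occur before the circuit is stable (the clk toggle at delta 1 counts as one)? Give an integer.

4

[bits: w2,w7,w0,w6,w4,w8,clk,w3,w5,w1]
t=0: Δ0=0010010101 Δ1=0010011101 Δ2=0011011101 Δ3=0011011100 Δ4=0011001100 | 4Δ
t=1: Δ0=0011001100 Δ1=0011000100 | 1Δ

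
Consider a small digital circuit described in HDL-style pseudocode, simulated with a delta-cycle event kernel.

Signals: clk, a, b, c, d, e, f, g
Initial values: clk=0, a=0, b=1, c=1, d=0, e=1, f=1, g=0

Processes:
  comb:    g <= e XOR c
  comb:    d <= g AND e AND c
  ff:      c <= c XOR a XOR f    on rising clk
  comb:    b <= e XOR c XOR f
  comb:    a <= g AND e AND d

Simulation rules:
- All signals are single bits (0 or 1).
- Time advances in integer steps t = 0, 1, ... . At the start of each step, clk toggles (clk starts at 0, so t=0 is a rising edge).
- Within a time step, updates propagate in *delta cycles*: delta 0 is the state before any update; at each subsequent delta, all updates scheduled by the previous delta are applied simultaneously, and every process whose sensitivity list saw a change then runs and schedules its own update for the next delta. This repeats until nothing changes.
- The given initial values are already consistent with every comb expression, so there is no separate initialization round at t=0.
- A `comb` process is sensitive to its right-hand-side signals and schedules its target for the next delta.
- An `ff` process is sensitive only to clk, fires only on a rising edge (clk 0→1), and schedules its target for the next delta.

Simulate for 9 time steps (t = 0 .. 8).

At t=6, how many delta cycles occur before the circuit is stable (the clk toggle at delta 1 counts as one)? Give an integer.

t=0 Δ0: f=1 e=1 c=1 a=0 d=0 g=0 b=1 clk=0
  Δ1: clk:0→1
  Δ2: c:1→0
  Δ3: g:0→1, b:1→0
  (3Δ to stable)
t=1 Δ0: f=1 e=1 c=0 a=0 d=0 g=1 b=0 clk=1
  Δ1: clk:1→0
  (1Δ to stable)
t=2 Δ0: f=1 e=1 c=0 a=0 d=0 g=1 b=0 clk=0
  Δ1: clk:0→1
  Δ2: c:0→1
  Δ3: d:0→1, g:1→0, b:0→1
  Δ4: d:1→0
  (4Δ to stable)
t=3 Δ0: f=1 e=1 c=1 a=0 d=0 g=0 b=1 clk=1
  Δ1: clk:1→0
  (1Δ to stable)
t=4 Δ0: f=1 e=1 c=1 a=0 d=0 g=0 b=1 clk=0
  Δ1: clk:0→1
  Δ2: c:1→0
  Δ3: g:0→1, b:1→0
  (3Δ to stable)
t=5 Δ0: f=1 e=1 c=0 a=0 d=0 g=1 b=0 clk=1
  Δ1: clk:1→0
  (1Δ to stable)
t=6 Δ0: f=1 e=1 c=0 a=0 d=0 g=1 b=0 clk=0
  Δ1: clk:0→1
  Δ2: c:0→1
  Δ3: d:0→1, g:1→0, b:0→1
  Δ4: d:1→0
  (4Δ to stable)
t=7 Δ0: f=1 e=1 c=1 a=0 d=0 g=0 b=1 clk=1
  Δ1: clk:1→0
  (1Δ to stable)
t=8 Δ0: f=1 e=1 c=1 a=0 d=0 g=0 b=1 clk=0
  Δ1: clk:0→1
  Δ2: c:1→0
  Δ3: g:0→1, b:1→0
  (3Δ to stable)

4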